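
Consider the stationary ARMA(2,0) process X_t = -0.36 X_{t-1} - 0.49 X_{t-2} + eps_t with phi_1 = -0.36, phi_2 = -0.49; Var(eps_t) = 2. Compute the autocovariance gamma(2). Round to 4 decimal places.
\gamma(2) = -1.1265

Multiply the model equation by X_{t-k} and take expectations. With theta_0 = psi_0 = 1 and psi_j the MA(infinity) weights, this gives
  gamma(k) - sum_i phi_i gamma(k-i) = c_k,
  c_k = sigma^2 * sum_{j=k..q} theta_j psi_{j-k}   (c_k = 0 for k > q),
using gamma(-m) = gamma(m).
Pure AR (q = 0): c_0 = sigma^2 = 2, c_k = 0 for k >= 1.
Equations for k = 0, 1, 2 (AR order 2, c_2 = 0):
  (E0) gamma(0) = phi_1 gamma(1) + phi_2 gamma(2) + c_0
  (E1) gamma(1) = phi_1 gamma(0) + phi_2 gamma(1) + c_1
  (E2) gamma(2) = phi_1 gamma(1) + phi_2 gamma(0)
From (E1): gamma(1) = A gamma(0) + B with
  A = phi_1 / (1 - phi_2) = -0.36 / 1.49 = -0.241611,   B = c_1 / (1 - phi_2) = 0 / 1.49 = 0.
Insert (E2) into (E0): gamma(0) (1 - phi_2^2) = phi_1 (1 + phi_2) gamma(1) + c_0.
  phi_1 (1 + phi_2) = (-0.36)(0.51) = -0.1836,   1 - phi_2^2 = 0.7599.
Replace gamma(1) by A gamma(0) + B and collect gamma(0):
  gamma(0) [0.7599 - (-0.1836)(-0.241611)] = c_0 = 2
  gamma(0) * 0.71554 = 2
  gamma(0) = 2 / 0.71554 = 2.795091.
  gamma(1) = A gamma(0) = (-0.241611)(2.795091) = -0.675324.
  gamma(2) = phi_1 gamma(1) + phi_2 gamma(0) = (-0.36)(-0.675324) + (-0.49)(2.795091) = -1.126478.
Therefore gamma(2) = -1.1265 (to 4 decimal places).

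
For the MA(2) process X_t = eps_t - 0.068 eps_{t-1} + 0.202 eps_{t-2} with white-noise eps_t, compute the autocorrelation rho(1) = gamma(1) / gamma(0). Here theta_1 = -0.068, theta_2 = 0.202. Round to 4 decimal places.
\rho(1) = -0.0782

For an MA(q) process with theta_0 = 1, the autocovariance is
  gamma(k) = sigma^2 * sum_{i=0..q-k} theta_i * theta_{i+k},
and rho(k) = gamma(k) / gamma(0). Sigma^2 cancels.
  numerator   = (1)*(-0.068) + (-0.068)*(0.202) = -0.081736.
  denominator = (1)^2 + (-0.068)^2 + (0.202)^2 = 1.045428.
  rho(1) = -0.081736 / 1.045428 = -0.0782.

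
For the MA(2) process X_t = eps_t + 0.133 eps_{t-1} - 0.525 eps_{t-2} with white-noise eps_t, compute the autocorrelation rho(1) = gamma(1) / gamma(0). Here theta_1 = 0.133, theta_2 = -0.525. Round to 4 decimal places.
\rho(1) = 0.0488

For an MA(q) process with theta_0 = 1, the autocovariance is
  gamma(k) = sigma^2 * sum_{i=0..q-k} theta_i * theta_{i+k},
and rho(k) = gamma(k) / gamma(0). Sigma^2 cancels.
  numerator   = (1)*(0.133) + (0.133)*(-0.525) = 0.063175.
  denominator = (1)^2 + (0.133)^2 + (-0.525)^2 = 1.293314.
  rho(1) = 0.063175 / 1.293314 = 0.0488.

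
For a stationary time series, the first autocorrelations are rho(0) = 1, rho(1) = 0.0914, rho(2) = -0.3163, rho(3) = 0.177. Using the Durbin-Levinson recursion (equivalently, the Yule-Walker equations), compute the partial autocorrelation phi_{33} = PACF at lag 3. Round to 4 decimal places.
\phi_{33} = 0.2771

The PACF at lag k is phi_{kk}, the last component of the solution
to the Yule-Walker system G_k phi = r_k where
  (G_k)_{ij} = rho(|i - j|), (r_k)_i = rho(i), i,j = 1..k.
Equivalently, Durbin-Levinson gives phi_{kk} iteratively:
  phi_{11} = rho(1)
  phi_{kk} = [rho(k) - sum_{j=1..k-1} phi_{k-1,j} rho(k-j)]
            / [1 - sum_{j=1..k-1} phi_{k-1,j} rho(j)],
  phi_{k,j} = phi_{k-1,j} - phi_{kk} phi_{k-1,k-j},  j = 1..k-1.
Step k = 1:
  phi_11 = rho(1) = 0.0914.
Step k = 2:
  phi_22 = [rho(2) - phi_11 rho(1)] / [1 - phi_11 rho(1)] = [-0.3163 - (0.0914)(0.0914)] / [1 - (0.0914)(0.0914)]
         = -0.32465396 / 0.99164604 = -0.327389.
  Update: phi_21 = phi_11 - phi_22 phi_11 = 0.0914 - (-0.327389)(0.0914) = 0.121323.
Step k = 3:
  phi_33 = [rho(3) - phi_21 rho(2) - phi_22 rho(1)] / [1 - phi_21 rho(1) - phi_22 rho(2)]
    numerator   = 0.177 - (0.121323)(-0.3163) - (-0.327389)(0.0914) = 0.24529793
    denominator = 1 - (0.121323)(0.0914) - (-0.327389)(-0.3163) = 0.88535792
  phi_33 = 0.24529793 / 0.88535792 = 0.2771.
Therefore phi_{33} = 0.2771.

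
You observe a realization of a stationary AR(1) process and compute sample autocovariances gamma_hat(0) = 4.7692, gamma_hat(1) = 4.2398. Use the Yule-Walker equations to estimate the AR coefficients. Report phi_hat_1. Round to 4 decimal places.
\hat\phi_{1} = 0.8890

The Yule-Walker equations for an AR(p) process read, in matrix form,
  Gamma_p phi = r_p,   with   (Gamma_p)_{ij} = gamma(|i - j|),
                       (r_p)_i = gamma(i),   i,j = 1..p.
Substitute the sample gammas (Toeplitz matrix and right-hand side of size 1):
  Gamma_p = [[4.7692]]
  r_p     = [4.2398]
With p = 1 this is the single equation gamma(0) phi_1 = gamma(1):
  phi_hat_1 = gamma(1) / gamma(0) = 4.2398 / 4.7692 = 0.8890.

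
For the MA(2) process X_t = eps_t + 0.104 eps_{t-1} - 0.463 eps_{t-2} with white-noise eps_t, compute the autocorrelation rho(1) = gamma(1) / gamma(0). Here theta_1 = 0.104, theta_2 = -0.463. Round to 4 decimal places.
\rho(1) = 0.0456

For an MA(q) process with theta_0 = 1, the autocovariance is
  gamma(k) = sigma^2 * sum_{i=0..q-k} theta_i * theta_{i+k},
and rho(k) = gamma(k) / gamma(0). Sigma^2 cancels.
  numerator   = (1)*(0.104) + (0.104)*(-0.463) = 0.055848.
  denominator = (1)^2 + (0.104)^2 + (-0.463)^2 = 1.225185.
  rho(1) = 0.055848 / 1.225185 = 0.0456.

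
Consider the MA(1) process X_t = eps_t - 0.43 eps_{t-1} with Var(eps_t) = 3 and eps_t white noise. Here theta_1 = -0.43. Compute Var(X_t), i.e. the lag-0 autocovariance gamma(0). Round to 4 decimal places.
\gamma(0) = 3.5547

For an MA(q) process X_t = eps_t + sum_i theta_i eps_{t-i} with
Var(eps_t) = sigma^2, the variance is
  gamma(0) = sigma^2 * (1 + sum_i theta_i^2).
  sum_i theta_i^2 = (-0.43)^2 = 0.1849.
  gamma(0) = 3 * (1 + 0.1849) = 3 * 1.1849 = 3.5547.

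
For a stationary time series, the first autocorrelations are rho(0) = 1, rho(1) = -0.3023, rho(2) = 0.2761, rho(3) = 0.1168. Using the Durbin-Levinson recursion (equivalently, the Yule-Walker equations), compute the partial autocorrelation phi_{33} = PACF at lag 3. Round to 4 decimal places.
\phi_{33} = 0.2810

The PACF at lag k is phi_{kk}, the last component of the solution
to the Yule-Walker system G_k phi = r_k where
  (G_k)_{ij} = rho(|i - j|), (r_k)_i = rho(i), i,j = 1..k.
Equivalently, Durbin-Levinson gives phi_{kk} iteratively:
  phi_{11} = rho(1)
  phi_{kk} = [rho(k) - sum_{j=1..k-1} phi_{k-1,j} rho(k-j)]
            / [1 - sum_{j=1..k-1} phi_{k-1,j} rho(j)],
  phi_{k,j} = phi_{k-1,j} - phi_{kk} phi_{k-1,k-j},  j = 1..k-1.
Step k = 1:
  phi_11 = rho(1) = -0.3023.
Step k = 2:
  phi_22 = [rho(2) - phi_11 rho(1)] / [1 - phi_11 rho(1)] = [0.2761 - (-0.3023)(-0.3023)] / [1 - (-0.3023)(-0.3023)]
         = 0.18471471 / 0.90861471 = 0.203293.
  Update: phi_21 = phi_11 - phi_22 phi_11 = -0.3023 - (0.203293)(-0.3023) = -0.240845.
Step k = 3:
  phi_33 = [rho(3) - phi_21 rho(2) - phi_22 rho(1)] / [1 - phi_21 rho(1) - phi_22 rho(2)]
    numerator   = 0.1168 - (-0.240845)(0.2761) - (0.203293)(-0.3023) = 0.24475258
    denominator = 1 - (-0.240845)(-0.3023) - (0.203293)(0.2761) = 0.87106356
  phi_33 = 0.24475258 / 0.87106356 = 0.281.
Therefore phi_{33} = 0.2810.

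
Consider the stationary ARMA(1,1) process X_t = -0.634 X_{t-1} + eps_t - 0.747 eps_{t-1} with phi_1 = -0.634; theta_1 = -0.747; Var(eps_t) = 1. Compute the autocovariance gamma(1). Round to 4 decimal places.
\gamma(1) = -3.4028

Multiply the model equation by X_{t-k} and take expectations. With theta_0 = psi_0 = 1 and psi_j the MA(infinity) weights, this gives
  gamma(k) - sum_i phi_i gamma(k-i) = c_k,
  c_k = sigma^2 * sum_{j=k..q} theta_j psi_{j-k}   (c_k = 0 for k > q),
using gamma(-m) = gamma(m).
psi-weights needed (psi_j = theta_j + sum_i phi_i psi_{j-i}):
  psi_1 = theta_1 + phi_1 = -0.747 + (-0.634) = -1.381
Right-hand sides:
  c_0 = sigma^2 (1 + theta_1 psi_1) = 1 * (1 + (-0.747)(-1.381)) = 1 * 2.031607 = 2.031607
  c_1 = sigma^2 theta_1 = 1 * (-0.747) = -0.747
  c_2 = 0
Equations for k = 0 and k = 1 (AR order 1):
  gamma(0) = phi_1 gamma(1) + c_0
  gamma(1) = phi_1 gamma(0) + c_1
Substituting the second into the first: gamma(0) (1 - phi_1^2) = c_0 + phi_1 c_1, so
  gamma(0) = (c_0 + phi_1 c_1) / (1 - phi_1^2) = (2.031607 + (-0.634)(-0.747)) / (1 - (-0.634)^2) = 2.505205 / 0.598044 = 4.188998.
  gamma(1) = phi_1 gamma(0) + c_1 = (-0.634)(4.188998) + (-0.747) = -3.402825.
Therefore gamma(1) = -3.4028 (to 4 decimal places).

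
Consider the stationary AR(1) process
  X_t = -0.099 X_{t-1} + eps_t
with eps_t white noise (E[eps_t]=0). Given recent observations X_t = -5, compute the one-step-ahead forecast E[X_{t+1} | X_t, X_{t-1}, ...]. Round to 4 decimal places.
E[X_{t+1} \mid \mathcal F_t] = 0.4950

For an AR(p) model X_t = c + sum_i phi_i X_{t-i} + eps_t, the
one-step-ahead conditional mean is
  E[X_{t+1} | X_t, ...] = c + sum_i phi_i X_{t+1-i}.
Substitute known values:
  E[X_{t+1} | ...] = (-0.099) * (-5)
                   = 0.4950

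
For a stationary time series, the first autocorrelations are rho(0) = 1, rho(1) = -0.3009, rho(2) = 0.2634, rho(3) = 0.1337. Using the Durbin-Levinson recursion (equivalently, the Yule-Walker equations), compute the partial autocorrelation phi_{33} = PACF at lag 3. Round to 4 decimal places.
\phi_{33} = 0.2910

The PACF at lag k is phi_{kk}, the last component of the solution
to the Yule-Walker system G_k phi = r_k where
  (G_k)_{ij} = rho(|i - j|), (r_k)_i = rho(i), i,j = 1..k.
Equivalently, Durbin-Levinson gives phi_{kk} iteratively:
  phi_{11} = rho(1)
  phi_{kk} = [rho(k) - sum_{j=1..k-1} phi_{k-1,j} rho(k-j)]
            / [1 - sum_{j=1..k-1} phi_{k-1,j} rho(j)],
  phi_{k,j} = phi_{k-1,j} - phi_{kk} phi_{k-1,k-j},  j = 1..k-1.
Step k = 1:
  phi_11 = rho(1) = -0.3009.
Step k = 2:
  phi_22 = [rho(2) - phi_11 rho(1)] / [1 - phi_11 rho(1)] = [0.2634 - (-0.3009)(-0.3009)] / [1 - (-0.3009)(-0.3009)]
         = 0.17285919 / 0.90945919 = 0.190068.
  Update: phi_21 = phi_11 - phi_22 phi_11 = -0.3009 - (0.190068)(-0.3009) = -0.243709.
Step k = 3:
  phi_33 = [rho(3) - phi_21 rho(2) - phi_22 rho(1)] / [1 - phi_21 rho(1) - phi_22 rho(2)]
    numerator   = 0.1337 - (-0.243709)(0.2634) - (0.190068)(-0.3009) = 0.25508431
    denominator = 1 - (-0.243709)(-0.3009) - (0.190068)(0.2634) = 0.87660417
  phi_33 = 0.25508431 / 0.87660417 = 0.291.
Therefore phi_{33} = 0.2910.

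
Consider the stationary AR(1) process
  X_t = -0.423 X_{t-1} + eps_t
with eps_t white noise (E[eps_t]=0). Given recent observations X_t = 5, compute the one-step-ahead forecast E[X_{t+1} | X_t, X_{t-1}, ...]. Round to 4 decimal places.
E[X_{t+1} \mid \mathcal F_t] = -2.1150

For an AR(p) model X_t = c + sum_i phi_i X_{t-i} + eps_t, the
one-step-ahead conditional mean is
  E[X_{t+1} | X_t, ...] = c + sum_i phi_i X_{t+1-i}.
Substitute known values:
  E[X_{t+1} | ...] = (-0.423) * (5)
                   = -2.1150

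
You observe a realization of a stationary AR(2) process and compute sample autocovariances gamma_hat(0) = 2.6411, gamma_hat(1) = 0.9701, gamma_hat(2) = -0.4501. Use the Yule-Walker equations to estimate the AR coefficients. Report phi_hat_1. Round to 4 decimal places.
\hat\phi_{1} = 0.4970

The Yule-Walker equations for an AR(p) process read, in matrix form,
  Gamma_p phi = r_p,   with   (Gamma_p)_{ij} = gamma(|i - j|),
                       (r_p)_i = gamma(i),   i,j = 1..p.
Substitute the sample gammas (Toeplitz matrix and right-hand side of size 2):
  Gamma_p = [[2.6411, 0.9701], [0.9701, 2.6411]]
  r_p     = [0.9701, -0.4501]
Written out:
  2.6411 phi_1 + 0.9701 phi_2 = 0.9701
  0.9701 phi_1 + 2.6411 phi_2 = -0.4501
Solve by Cramer's rule:
  det = gamma(0)^2 - gamma(1)^2 = (2.6411)^2 - (0.9701)^2 = 6.97540921 - 0.94109401 = 6.0343152
  phi_hat_1 = [gamma(1) gamma(0) - gamma(1) gamma(2)] / det = [(0.9701)(2.6411) - (0.9701)(-0.4501)] / 6.0343152 = 2.99877312 / 6.0343152 = 0.497
  phi_hat_2 = [gamma(0) gamma(2) - gamma(1)^2] / det = [(2.6411)(-0.4501) - (0.9701)^2] / 6.0343152 = -2.12985312 / 6.0343152 = -0.353
So phi_hat = [0.4970, -0.3530].
Therefore phi_hat_1 = 0.4970.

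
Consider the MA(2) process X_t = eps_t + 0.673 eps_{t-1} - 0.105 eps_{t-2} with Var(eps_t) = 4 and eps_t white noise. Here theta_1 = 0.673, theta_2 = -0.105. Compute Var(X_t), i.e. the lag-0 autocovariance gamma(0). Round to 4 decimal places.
\gamma(0) = 5.8558

For an MA(q) process X_t = eps_t + sum_i theta_i eps_{t-i} with
Var(eps_t) = sigma^2, the variance is
  gamma(0) = sigma^2 * (1 + sum_i theta_i^2).
  sum_i theta_i^2 = (0.673)^2 + (-0.105)^2 = 0.452929 + 0.011025 = 0.463954.
  gamma(0) = 4 * (1 + 0.463954) = 4 * 1.463954 = 5.855816, which rounds to 5.8558.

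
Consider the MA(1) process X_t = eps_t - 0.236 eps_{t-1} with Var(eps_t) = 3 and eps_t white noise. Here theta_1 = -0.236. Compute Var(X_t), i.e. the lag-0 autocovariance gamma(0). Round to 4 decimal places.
\gamma(0) = 3.1671

For an MA(q) process X_t = eps_t + sum_i theta_i eps_{t-i} with
Var(eps_t) = sigma^2, the variance is
  gamma(0) = sigma^2 * (1 + sum_i theta_i^2).
  sum_i theta_i^2 = (-0.236)^2 = 0.055696.
  gamma(0) = 3 * (1 + 0.055696) = 3 * 1.055696 = 3.167088, which rounds to 3.1671.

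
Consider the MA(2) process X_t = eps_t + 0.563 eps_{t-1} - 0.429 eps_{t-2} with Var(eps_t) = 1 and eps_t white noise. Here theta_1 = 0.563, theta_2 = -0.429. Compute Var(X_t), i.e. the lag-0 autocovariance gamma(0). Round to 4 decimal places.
\gamma(0) = 1.5010

For an MA(q) process X_t = eps_t + sum_i theta_i eps_{t-i} with
Var(eps_t) = sigma^2, the variance is
  gamma(0) = sigma^2 * (1 + sum_i theta_i^2).
  sum_i theta_i^2 = (0.563)^2 + (-0.429)^2 = 0.316969 + 0.184041 = 0.50101.
  gamma(0) = 1 * (1 + 0.50101) = 1 * 1.50101 = 1.50101, which rounds to 1.5010.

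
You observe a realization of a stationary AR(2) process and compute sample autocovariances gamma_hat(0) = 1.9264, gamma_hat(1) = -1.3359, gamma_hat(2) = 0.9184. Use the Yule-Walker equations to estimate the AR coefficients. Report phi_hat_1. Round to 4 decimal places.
\hat\phi_{1} = -0.6990

The Yule-Walker equations for an AR(p) process read, in matrix form,
  Gamma_p phi = r_p,   with   (Gamma_p)_{ij} = gamma(|i - j|),
                       (r_p)_i = gamma(i),   i,j = 1..p.
Substitute the sample gammas (Toeplitz matrix and right-hand side of size 2):
  Gamma_p = [[1.9264, -1.3359], [-1.3359, 1.9264]]
  r_p     = [-1.3359, 0.9184]
Written out:
  1.9264 phi_1 - 1.3359 phi_2 = -1.3359
  -1.3359 phi_1 + 1.9264 phi_2 = 0.9184
Solve by Cramer's rule:
  det = gamma(0)^2 - gamma(1)^2 = (1.9264)^2 - (-1.3359)^2 = 3.71101696 - 1.78462881 = 1.92638815
  phi_hat_1 = [gamma(1) gamma(0) - gamma(1) gamma(2)] / det = [(-1.3359)(1.9264) - (-1.3359)(0.9184)] / 1.92638815 = -1.3465872 / 1.92638815 = -0.699
  phi_hat_2 = [gamma(0) gamma(2) - gamma(1)^2] / det = [(1.9264)(0.9184) - (-1.3359)^2] / 1.92638815 = -0.01542305 / 1.92638815 = -0.008
So phi_hat = [-0.6990, -0.0080].
Therefore phi_hat_1 = -0.6990.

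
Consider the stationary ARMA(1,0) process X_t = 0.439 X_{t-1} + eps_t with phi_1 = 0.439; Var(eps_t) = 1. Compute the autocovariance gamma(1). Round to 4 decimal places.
\gamma(1) = 0.5438

Multiply the model equation by X_{t-k} and take expectations. With theta_0 = psi_0 = 1 and psi_j the MA(infinity) weights, this gives
  gamma(k) - sum_i phi_i gamma(k-i) = c_k,
  c_k = sigma^2 * sum_{j=k..q} theta_j psi_{j-k}   (c_k = 0 for k > q),
using gamma(-m) = gamma(m).
Pure AR (q = 0): c_0 = sigma^2 = 1, c_k = 0 for k >= 1.
Equations for k = 0 and k = 1 (AR order 1):
  gamma(0) = phi_1 gamma(1) + c_0
  gamma(1) = phi_1 gamma(0) + c_1
Substituting the second into the first: gamma(0) (1 - phi_1^2) = c_0 + phi_1 c_1, so
  gamma(0) = c_0 / (1 - phi_1^2) = 1 / (1 - (0.439)^2) = 1 / 0.807279 = 1.238729.
  gamma(1) = phi_1 gamma(0) = (0.439)(1.238729) = 0.543802.
Therefore gamma(1) = 0.5438 (to 4 decimal places).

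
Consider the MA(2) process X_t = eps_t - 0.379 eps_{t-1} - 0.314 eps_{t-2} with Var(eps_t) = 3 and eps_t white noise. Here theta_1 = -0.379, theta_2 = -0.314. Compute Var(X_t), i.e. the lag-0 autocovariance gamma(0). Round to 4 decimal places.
\gamma(0) = 3.7267

For an MA(q) process X_t = eps_t + sum_i theta_i eps_{t-i} with
Var(eps_t) = sigma^2, the variance is
  gamma(0) = sigma^2 * (1 + sum_i theta_i^2).
  sum_i theta_i^2 = (-0.379)^2 + (-0.314)^2 = 0.143641 + 0.098596 = 0.242237.
  gamma(0) = 3 * (1 + 0.242237) = 3 * 1.242237 = 3.726711, which rounds to 3.7267.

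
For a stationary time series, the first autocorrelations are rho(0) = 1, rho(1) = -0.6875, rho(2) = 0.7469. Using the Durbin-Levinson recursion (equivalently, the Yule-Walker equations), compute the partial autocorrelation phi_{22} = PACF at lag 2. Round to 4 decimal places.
\phi_{22} = 0.5200

The PACF at lag k is phi_{kk}, the last component of the solution
to the Yule-Walker system G_k phi = r_k where
  (G_k)_{ij} = rho(|i - j|), (r_k)_i = rho(i), i,j = 1..k.
Equivalently, Durbin-Levinson gives phi_{kk} iteratively:
  phi_{11} = rho(1)
  phi_{kk} = [rho(k) - sum_{j=1..k-1} phi_{k-1,j} rho(k-j)]
            / [1 - sum_{j=1..k-1} phi_{k-1,j} rho(j)],
  phi_{k,j} = phi_{k-1,j} - phi_{kk} phi_{k-1,k-j},  j = 1..k-1.
Step k = 1:
  phi_11 = rho(1) = -0.6875.
Step k = 2:
  phi_22 = [rho(2) - phi_11 rho(1)] / [1 - phi_11 rho(1)] = [0.7469 - (-0.6875)(-0.6875)] / [1 - (-0.6875)(-0.6875)]
         = 0.27424375 / 0.52734375 = 0.52.
Therefore phi_{22} = 0.5200.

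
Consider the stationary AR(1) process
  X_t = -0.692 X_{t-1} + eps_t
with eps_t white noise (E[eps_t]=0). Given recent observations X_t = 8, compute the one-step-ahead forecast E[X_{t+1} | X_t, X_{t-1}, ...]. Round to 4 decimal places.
E[X_{t+1} \mid \mathcal F_t] = -5.5360

For an AR(p) model X_t = c + sum_i phi_i X_{t-i} + eps_t, the
one-step-ahead conditional mean is
  E[X_{t+1} | X_t, ...] = c + sum_i phi_i X_{t+1-i}.
Substitute known values:
  E[X_{t+1} | ...] = (-0.692) * (8)
                   = -5.5360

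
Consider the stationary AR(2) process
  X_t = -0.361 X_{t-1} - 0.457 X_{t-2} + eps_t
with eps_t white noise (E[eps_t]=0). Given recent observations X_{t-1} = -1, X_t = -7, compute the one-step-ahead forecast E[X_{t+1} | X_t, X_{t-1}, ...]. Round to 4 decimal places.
E[X_{t+1} \mid \mathcal F_t] = 2.9840

For an AR(p) model X_t = c + sum_i phi_i X_{t-i} + eps_t, the
one-step-ahead conditional mean is
  E[X_{t+1} | X_t, ...] = c + sum_i phi_i X_{t+1-i}.
Substitute known values:
  E[X_{t+1} | ...] = (-0.361) * (-7) + (-0.457) * (-1)
                   = 2.9840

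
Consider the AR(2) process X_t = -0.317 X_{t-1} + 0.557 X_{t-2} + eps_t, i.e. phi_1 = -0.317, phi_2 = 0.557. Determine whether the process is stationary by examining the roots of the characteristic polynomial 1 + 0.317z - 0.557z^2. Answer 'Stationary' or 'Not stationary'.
\text{Stationary}

The AR(p) characteristic polynomial is P(z) = 1 + 0.317z - 0.557z^2.
Stationarity requires all roots to lie outside the unit circle, i.e. |z| > 1 for every root.
Set 1 + (0.317) z + (-0.557) z^2 = 0, i.e. a z^2 + b z + c = 0 with a = -0.557, b = 0.317, c = 1.
Discriminant D = b^2 - 4ac = (0.317)^2 - 4*(-0.557)*1 = 0.100489 - (-2.228) = 2.328489.
D >= 0, so the roots are real: z = (-b +/- sqrt(D)) / (2a) = (-0.317 +/- 1.525939) / (-1.114).
  z_1 = (-0.317 + 1.525939) / (-1.114) = -1.0852,   |z_1| = 1.0852.
  z_2 = (-0.317 - 1.525939) / (-1.114) = 1.6543,   |z_2| = 1.6543.
Moduli of all roots: 1.0852, 1.6543.
All moduli strictly greater than 1? Yes.
Verdict: Stationary.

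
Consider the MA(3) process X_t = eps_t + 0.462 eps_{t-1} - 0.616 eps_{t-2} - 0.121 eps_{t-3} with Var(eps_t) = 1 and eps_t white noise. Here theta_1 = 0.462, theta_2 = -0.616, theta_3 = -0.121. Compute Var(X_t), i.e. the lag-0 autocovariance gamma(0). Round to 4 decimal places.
\gamma(0) = 1.6075

For an MA(q) process X_t = eps_t + sum_i theta_i eps_{t-i} with
Var(eps_t) = sigma^2, the variance is
  gamma(0) = sigma^2 * (1 + sum_i theta_i^2).
  sum_i theta_i^2 = (0.462)^2 + (-0.616)^2 + (-0.121)^2 = 0.213444 + 0.379456 + 0.014641 = 0.607541.
  gamma(0) = 1 * (1 + 0.607541) = 1 * 1.607541 = 1.607541, which rounds to 1.6075.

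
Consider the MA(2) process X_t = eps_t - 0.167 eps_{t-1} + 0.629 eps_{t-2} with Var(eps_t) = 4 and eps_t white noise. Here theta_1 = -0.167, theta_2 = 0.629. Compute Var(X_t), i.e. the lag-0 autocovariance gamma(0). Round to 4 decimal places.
\gamma(0) = 5.6941

For an MA(q) process X_t = eps_t + sum_i theta_i eps_{t-i} with
Var(eps_t) = sigma^2, the variance is
  gamma(0) = sigma^2 * (1 + sum_i theta_i^2).
  sum_i theta_i^2 = (-0.167)^2 + (0.629)^2 = 0.027889 + 0.395641 = 0.42353.
  gamma(0) = 4 * (1 + 0.42353) = 4 * 1.42353 = 5.69412, which rounds to 5.6941.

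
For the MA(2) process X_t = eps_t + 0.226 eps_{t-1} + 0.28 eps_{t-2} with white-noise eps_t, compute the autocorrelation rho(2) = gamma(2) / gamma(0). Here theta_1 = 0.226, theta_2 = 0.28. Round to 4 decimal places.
\rho(2) = 0.2479

For an MA(q) process with theta_0 = 1, the autocovariance is
  gamma(k) = sigma^2 * sum_{i=0..q-k} theta_i * theta_{i+k},
and rho(k) = gamma(k) / gamma(0). Sigma^2 cancels.
  numerator   = (1)*(0.28) = 0.28.
  denominator = (1)^2 + (0.226)^2 + (0.28)^2 = 1.129476.
  rho(2) = 0.28 / 1.129476 = 0.2479.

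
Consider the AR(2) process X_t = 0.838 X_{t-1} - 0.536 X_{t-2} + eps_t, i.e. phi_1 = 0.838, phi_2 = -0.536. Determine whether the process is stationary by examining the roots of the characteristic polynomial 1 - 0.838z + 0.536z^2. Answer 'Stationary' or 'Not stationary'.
\text{Stationary}

The AR(p) characteristic polynomial is P(z) = 1 - 0.838z + 0.536z^2.
Stationarity requires all roots to lie outside the unit circle, i.e. |z| > 1 for every root.
Set 1 + (-0.838) z + (0.536) z^2 = 0, i.e. a z^2 + b z + c = 0 with a = 0.536, b = -0.838, c = 1.
Discriminant D = b^2 - 4ac = (-0.838)^2 - 4*(0.536)*1 = 0.702244 - (2.144) = -1.441756.
D < 0, so the roots are the complex-conjugate pair z = (-b +/- i sqrt(-D)) / (2a) = 0.7817 +/- 1.1201i.
For a conjugate pair |z|^2 = z * conj(z) = (product of roots) = c/a = 1/(0.536) = 1.865672, so |z| = sqrt(1.865672) = 1.3659 for both roots.
Moduli of all roots: 1.3659, 1.3659.
All moduli strictly greater than 1? Yes.
Verdict: Stationary.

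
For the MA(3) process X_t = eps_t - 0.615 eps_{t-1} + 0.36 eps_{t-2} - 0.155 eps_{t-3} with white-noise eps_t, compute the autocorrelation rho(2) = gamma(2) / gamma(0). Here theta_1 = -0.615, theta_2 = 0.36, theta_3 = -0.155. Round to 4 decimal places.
\rho(2) = 0.2972

For an MA(q) process with theta_0 = 1, the autocovariance is
  gamma(k) = sigma^2 * sum_{i=0..q-k} theta_i * theta_{i+k},
and rho(k) = gamma(k) / gamma(0). Sigma^2 cancels.
  numerator   = (1)*(0.36) + (-0.615)*(-0.155) = 0.455325.
  denominator = (1)^2 + (-0.615)^2 + (0.36)^2 + (-0.155)^2 = 1.53185.
  rho(2) = 0.455325 / 1.53185 = 0.2972.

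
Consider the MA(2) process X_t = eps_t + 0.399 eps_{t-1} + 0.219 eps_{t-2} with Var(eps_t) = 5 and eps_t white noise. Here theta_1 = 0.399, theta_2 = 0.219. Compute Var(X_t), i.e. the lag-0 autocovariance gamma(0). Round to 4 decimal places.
\gamma(0) = 6.0358

For an MA(q) process X_t = eps_t + sum_i theta_i eps_{t-i} with
Var(eps_t) = sigma^2, the variance is
  gamma(0) = sigma^2 * (1 + sum_i theta_i^2).
  sum_i theta_i^2 = (0.399)^2 + (0.219)^2 = 0.159201 + 0.047961 = 0.207162.
  gamma(0) = 5 * (1 + 0.207162) = 5 * 1.207162 = 6.03581, which rounds to 6.0358.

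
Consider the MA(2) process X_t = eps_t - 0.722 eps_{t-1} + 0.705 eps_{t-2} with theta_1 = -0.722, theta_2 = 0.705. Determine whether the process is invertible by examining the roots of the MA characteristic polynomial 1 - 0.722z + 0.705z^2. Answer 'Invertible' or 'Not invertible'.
\text{Invertible}

The MA(q) characteristic polynomial is P(z) = 1 - 0.722z + 0.705z^2.
Invertibility requires all roots to lie outside the unit circle, i.e. |z| > 1 for every root.
Set 1 + (-0.722) z + (0.705) z^2 = 0, i.e. a z^2 + b z + c = 0 with a = 0.705, b = -0.722, c = 1.
Discriminant D = b^2 - 4ac = (-0.722)^2 - 4*(0.705)*1 = 0.521284 - (2.82) = -2.298716.
D < 0, so the roots are the complex-conjugate pair z = (-b +/- i sqrt(-D)) / (2a) = 0.5121 +/- 1.0753i.
For a conjugate pair |z|^2 = z * conj(z) = (product of roots) = c/a = 1/(0.705) = 1.41844, so |z| = sqrt(1.41844) = 1.191 for both roots.
Moduli of all roots: 1.1910, 1.1910.
All moduli strictly greater than 1? Yes.
Verdict: Invertible.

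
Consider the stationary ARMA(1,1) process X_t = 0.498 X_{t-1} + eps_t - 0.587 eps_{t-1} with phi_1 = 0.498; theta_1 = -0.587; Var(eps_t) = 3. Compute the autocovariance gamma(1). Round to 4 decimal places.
\gamma(1) = -0.2513

Multiply the model equation by X_{t-k} and take expectations. With theta_0 = psi_0 = 1 and psi_j the MA(infinity) weights, this gives
  gamma(k) - sum_i phi_i gamma(k-i) = c_k,
  c_k = sigma^2 * sum_{j=k..q} theta_j psi_{j-k}   (c_k = 0 for k > q),
using gamma(-m) = gamma(m).
psi-weights needed (psi_j = theta_j + sum_i phi_i psi_{j-i}):
  psi_1 = theta_1 + phi_1 = -0.587 + (0.498) = -0.089
Right-hand sides:
  c_0 = sigma^2 (1 + theta_1 psi_1) = 3 * (1 + (-0.587)(-0.089)) = 3 * 1.052243 = 3.156729
  c_1 = sigma^2 theta_1 = 3 * (-0.587) = -1.761
  c_2 = 0
Equations for k = 0 and k = 1 (AR order 1):
  gamma(0) = phi_1 gamma(1) + c_0
  gamma(1) = phi_1 gamma(0) + c_1
Substituting the second into the first: gamma(0) (1 - phi_1^2) = c_0 + phi_1 c_1, so
  gamma(0) = (c_0 + phi_1 c_1) / (1 - phi_1^2) = (3.156729 + (0.498)(-1.761)) / (1 - (0.498)^2) = 2.279751 / 0.751996 = 3.0316.
  gamma(1) = phi_1 gamma(0) + c_1 = (0.498)(3.0316) + (-1.761) = -0.251263.
Therefore gamma(1) = -0.2513 (to 4 decimal places).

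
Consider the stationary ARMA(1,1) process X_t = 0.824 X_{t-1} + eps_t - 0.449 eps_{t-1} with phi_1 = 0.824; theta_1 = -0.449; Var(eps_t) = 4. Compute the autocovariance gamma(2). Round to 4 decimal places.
\gamma(2) = 2.4257

Multiply the model equation by X_{t-k} and take expectations. With theta_0 = psi_0 = 1 and psi_j the MA(infinity) weights, this gives
  gamma(k) - sum_i phi_i gamma(k-i) = c_k,
  c_k = sigma^2 * sum_{j=k..q} theta_j psi_{j-k}   (c_k = 0 for k > q),
using gamma(-m) = gamma(m).
psi-weights needed (psi_j = theta_j + sum_i phi_i psi_{j-i}):
  psi_1 = theta_1 + phi_1 = -0.449 + (0.824) = 0.375
Right-hand sides:
  c_0 = sigma^2 (1 + theta_1 psi_1) = 4 * (1 + (-0.449)(0.375)) = 4 * 0.831625 = 3.3265
  c_1 = sigma^2 theta_1 = 4 * (-0.449) = -1.796
  c_2 = 0
Equations for k = 0 and k = 1 (AR order 1):
  gamma(0) = phi_1 gamma(1) + c_0
  gamma(1) = phi_1 gamma(0) + c_1
Substituting the second into the first: gamma(0) (1 - phi_1^2) = c_0 + phi_1 c_1, so
  gamma(0) = (c_0 + phi_1 c_1) / (1 - phi_1^2) = (3.3265 + (0.824)(-1.796)) / (1 - (0.824)^2) = 1.846596 / 0.321024 = 5.752205.
  gamma(1) = phi_1 gamma(0) + c_1 = (0.824)(5.752205) + (-1.796) = 2.943817.
For k = 2 (> q): gamma(2) = phi_1 gamma(1) = (0.824)(2.943817) = 2.425705.
Therefore gamma(2) = 2.4257 (to 4 decimal places).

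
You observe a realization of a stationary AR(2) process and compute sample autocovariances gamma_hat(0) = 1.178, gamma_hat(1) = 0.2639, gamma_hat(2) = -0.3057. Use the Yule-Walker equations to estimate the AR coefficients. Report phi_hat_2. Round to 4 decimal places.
\hat\phi_{2} = -0.3261

The Yule-Walker equations for an AR(p) process read, in matrix form,
  Gamma_p phi = r_p,   with   (Gamma_p)_{ij} = gamma(|i - j|),
                       (r_p)_i = gamma(i),   i,j = 1..p.
Substitute the sample gammas (Toeplitz matrix and right-hand side of size 2):
  Gamma_p = [[1.178, 0.2639], [0.2639, 1.178]]
  r_p     = [0.2639, -0.3057]
Written out:
  1.178 phi_1 + 0.2639 phi_2 = 0.2639
  0.2639 phi_1 + 1.178 phi_2 = -0.3057
Solve by Cramer's rule:
  det = gamma(0)^2 - gamma(1)^2 = (1.178)^2 - (0.2639)^2 = 1.387684 - 0.06964321 = 1.31804079
  phi_hat_1 = [gamma(1) gamma(0) - gamma(1) gamma(2)] / det = [(0.2639)(1.178) - (0.2639)(-0.3057)] / 1.31804079 = 0.39154843 / 1.31804079 = 0.2971
  phi_hat_2 = [gamma(0) gamma(2) - gamma(1)^2] / det = [(1.178)(-0.3057) - (0.2639)^2] / 1.31804079 = -0.42975781 / 1.31804079 = -0.3261
So phi_hat = [0.2971, -0.3261].
Therefore phi_hat_2 = -0.3261.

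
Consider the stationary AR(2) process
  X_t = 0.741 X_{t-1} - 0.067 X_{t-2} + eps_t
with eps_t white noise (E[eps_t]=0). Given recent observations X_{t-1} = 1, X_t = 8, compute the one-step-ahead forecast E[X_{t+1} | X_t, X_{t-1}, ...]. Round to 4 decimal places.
E[X_{t+1} \mid \mathcal F_t] = 5.8610

For an AR(p) model X_t = c + sum_i phi_i X_{t-i} + eps_t, the
one-step-ahead conditional mean is
  E[X_{t+1} | X_t, ...] = c + sum_i phi_i X_{t+1-i}.
Substitute known values:
  E[X_{t+1} | ...] = (0.741) * (8) + (-0.067) * (1)
                   = 5.8610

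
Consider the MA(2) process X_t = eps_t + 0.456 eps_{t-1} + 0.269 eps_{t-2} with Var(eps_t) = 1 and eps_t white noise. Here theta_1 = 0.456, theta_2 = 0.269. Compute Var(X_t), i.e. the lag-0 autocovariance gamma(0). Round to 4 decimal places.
\gamma(0) = 1.2803

For an MA(q) process X_t = eps_t + sum_i theta_i eps_{t-i} with
Var(eps_t) = sigma^2, the variance is
  gamma(0) = sigma^2 * (1 + sum_i theta_i^2).
  sum_i theta_i^2 = (0.456)^2 + (0.269)^2 = 0.207936 + 0.072361 = 0.280297.
  gamma(0) = 1 * (1 + 0.280297) = 1 * 1.280297 = 1.280297, which rounds to 1.2803.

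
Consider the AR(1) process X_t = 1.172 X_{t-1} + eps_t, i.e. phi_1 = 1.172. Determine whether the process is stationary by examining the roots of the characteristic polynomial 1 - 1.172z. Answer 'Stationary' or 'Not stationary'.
\text{Not stationary}

The AR(p) characteristic polynomial is P(z) = 1 - 1.172z.
Stationarity requires all roots to lie outside the unit circle, i.e. |z| > 1 for every root.
This is linear in z: 1 + (-1.172) z = 0  =>  z = -1/(-1.172) = 0.853242,  |z| = 0.853242.
Moduli of all roots: 0.8532.
All moduli strictly greater than 1? No.
Verdict: Not stationary.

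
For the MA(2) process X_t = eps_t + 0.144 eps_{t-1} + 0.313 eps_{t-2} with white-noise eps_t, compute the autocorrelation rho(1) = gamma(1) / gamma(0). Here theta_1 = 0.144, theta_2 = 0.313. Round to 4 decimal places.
\rho(1) = 0.1690

For an MA(q) process with theta_0 = 1, the autocovariance is
  gamma(k) = sigma^2 * sum_{i=0..q-k} theta_i * theta_{i+k},
and rho(k) = gamma(k) / gamma(0). Sigma^2 cancels.
  numerator   = (1)*(0.144) + (0.144)*(0.313) = 0.189072.
  denominator = (1)^2 + (0.144)^2 + (0.313)^2 = 1.118705.
  rho(1) = 0.189072 / 1.118705 = 0.1690.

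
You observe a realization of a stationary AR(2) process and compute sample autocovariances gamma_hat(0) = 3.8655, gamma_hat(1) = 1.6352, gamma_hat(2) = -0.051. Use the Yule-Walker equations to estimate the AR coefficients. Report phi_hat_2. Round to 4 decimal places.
\hat\phi_{2} = -0.2340

The Yule-Walker equations for an AR(p) process read, in matrix form,
  Gamma_p phi = r_p,   with   (Gamma_p)_{ij} = gamma(|i - j|),
                       (r_p)_i = gamma(i),   i,j = 1..p.
Substitute the sample gammas (Toeplitz matrix and right-hand side of size 2):
  Gamma_p = [[3.8655, 1.6352], [1.6352, 3.8655]]
  r_p     = [1.6352, -0.051]
Written out:
  3.8655 phi_1 + 1.6352 phi_2 = 1.6352
  1.6352 phi_1 + 3.8655 phi_2 = -0.051
Solve by Cramer's rule:
  det = gamma(0)^2 - gamma(1)^2 = (3.8655)^2 - (1.6352)^2 = 14.94209025 - 2.67387904 = 12.26821121
  phi_hat_1 = [gamma(1) gamma(0) - gamma(1) gamma(2)] / det = [(1.6352)(3.8655) - (1.6352)(-0.051)] / 12.26821121 = 6.4042608 / 12.26821121 = 0.522
  phi_hat_2 = [gamma(0) gamma(2) - gamma(1)^2] / det = [(3.8655)(-0.051) - (1.6352)^2] / 12.26821121 = -2.87101954 / 12.26821121 = -0.234
So phi_hat = [0.5220, -0.2340].
Therefore phi_hat_2 = -0.2340.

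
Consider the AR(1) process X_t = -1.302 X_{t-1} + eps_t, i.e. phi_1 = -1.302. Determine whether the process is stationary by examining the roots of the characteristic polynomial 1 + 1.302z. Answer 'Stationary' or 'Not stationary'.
\text{Not stationary}

The AR(p) characteristic polynomial is P(z) = 1 + 1.302z.
Stationarity requires all roots to lie outside the unit circle, i.e. |z| > 1 for every root.
This is linear in z: 1 + (1.302) z = 0  =>  z = -1/(1.302) = -0.768049,  |z| = 0.768049.
Moduli of all roots: 0.7680.
All moduli strictly greater than 1? No.
Verdict: Not stationary.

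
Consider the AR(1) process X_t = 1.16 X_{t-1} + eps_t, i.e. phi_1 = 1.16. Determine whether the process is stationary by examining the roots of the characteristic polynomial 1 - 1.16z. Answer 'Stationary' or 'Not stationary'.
\text{Not stationary}

The AR(p) characteristic polynomial is P(z) = 1 - 1.16z.
Stationarity requires all roots to lie outside the unit circle, i.e. |z| > 1 for every root.
This is linear in z: 1 + (-1.16) z = 0  =>  z = -1/(-1.16) = 0.862069,  |z| = 0.862069.
Moduli of all roots: 0.8621.
All moduli strictly greater than 1? No.
Verdict: Not stationary.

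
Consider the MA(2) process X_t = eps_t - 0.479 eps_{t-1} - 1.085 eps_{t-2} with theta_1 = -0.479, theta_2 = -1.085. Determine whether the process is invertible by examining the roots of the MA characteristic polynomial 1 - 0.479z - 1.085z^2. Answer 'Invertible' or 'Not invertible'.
\text{Not invertible}

The MA(q) characteristic polynomial is P(z) = 1 - 0.479z - 1.085z^2.
Invertibility requires all roots to lie outside the unit circle, i.e. |z| > 1 for every root.
Set 1 + (-0.479) z + (-1.085) z^2 = 0, i.e. a z^2 + b z + c = 0 with a = -1.085, b = -0.479, c = 1.
Discriminant D = b^2 - 4ac = (-0.479)^2 - 4*(-1.085)*1 = 0.229441 - (-4.34) = 4.569441.
D >= 0, so the roots are real: z = (-b +/- sqrt(D)) / (2a) = (0.479 +/- 2.137625) / (-2.17).
  z_1 = (0.479 + 2.137625) / (-2.17) = -1.2058,   |z_1| = 1.2058.
  z_2 = (0.479 - 2.137625) / (-2.17) = 0.7643,   |z_2| = 0.7643.
Moduli of all roots: 1.2058, 0.7643.
All moduli strictly greater than 1? No.
Verdict: Not invertible.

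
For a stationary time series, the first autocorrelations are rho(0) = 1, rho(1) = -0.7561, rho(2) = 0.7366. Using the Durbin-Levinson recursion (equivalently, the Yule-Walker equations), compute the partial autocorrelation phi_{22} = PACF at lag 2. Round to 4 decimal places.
\phi_{22} = 0.3850

The PACF at lag k is phi_{kk}, the last component of the solution
to the Yule-Walker system G_k phi = r_k where
  (G_k)_{ij} = rho(|i - j|), (r_k)_i = rho(i), i,j = 1..k.
Equivalently, Durbin-Levinson gives phi_{kk} iteratively:
  phi_{11} = rho(1)
  phi_{kk} = [rho(k) - sum_{j=1..k-1} phi_{k-1,j} rho(k-j)]
            / [1 - sum_{j=1..k-1} phi_{k-1,j} rho(j)],
  phi_{k,j} = phi_{k-1,j} - phi_{kk} phi_{k-1,k-j},  j = 1..k-1.
Step k = 1:
  phi_11 = rho(1) = -0.7561.
Step k = 2:
  phi_22 = [rho(2) - phi_11 rho(1)] / [1 - phi_11 rho(1)] = [0.7366 - (-0.7561)(-0.7561)] / [1 - (-0.7561)(-0.7561)]
         = 0.16491279 / 0.42831279 = 0.385.
Therefore phi_{22} = 0.3850.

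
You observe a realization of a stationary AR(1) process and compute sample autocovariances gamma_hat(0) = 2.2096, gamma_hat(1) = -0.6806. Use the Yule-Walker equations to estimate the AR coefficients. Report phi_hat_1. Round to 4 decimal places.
\hat\phi_{1} = -0.3080

The Yule-Walker equations for an AR(p) process read, in matrix form,
  Gamma_p phi = r_p,   with   (Gamma_p)_{ij} = gamma(|i - j|),
                       (r_p)_i = gamma(i),   i,j = 1..p.
Substitute the sample gammas (Toeplitz matrix and right-hand side of size 1):
  Gamma_p = [[2.2096]]
  r_p     = [-0.6806]
With p = 1 this is the single equation gamma(0) phi_1 = gamma(1):
  phi_hat_1 = gamma(1) / gamma(0) = -0.6806 / 2.2096 = -0.3080.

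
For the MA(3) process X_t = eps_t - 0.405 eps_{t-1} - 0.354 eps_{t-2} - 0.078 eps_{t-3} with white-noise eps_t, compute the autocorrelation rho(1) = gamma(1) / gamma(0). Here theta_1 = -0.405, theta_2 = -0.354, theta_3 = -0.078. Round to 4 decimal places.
\rho(1) = -0.1806

For an MA(q) process with theta_0 = 1, the autocovariance is
  gamma(k) = sigma^2 * sum_{i=0..q-k} theta_i * theta_{i+k},
and rho(k) = gamma(k) / gamma(0). Sigma^2 cancels.
  numerator   = (1)*(-0.405) + (-0.405)*(-0.354) + (-0.354)*(-0.078) = -0.234018.
  denominator = (1)^2 + (-0.405)^2 + (-0.354)^2 + (-0.078)^2 = 1.295425.
  rho(1) = -0.234018 / 1.295425 = -0.1806.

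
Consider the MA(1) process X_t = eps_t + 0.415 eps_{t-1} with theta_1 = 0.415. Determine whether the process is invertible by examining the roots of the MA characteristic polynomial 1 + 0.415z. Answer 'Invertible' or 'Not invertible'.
\text{Invertible}

The MA(q) characteristic polynomial is P(z) = 1 + 0.415z.
Invertibility requires all roots to lie outside the unit circle, i.e. |z| > 1 for every root.
This is linear in z: 1 + (0.415) z = 0  =>  z = -1/(0.415) = -2.409639,  |z| = 2.409639.
Moduli of all roots: 2.4096.
All moduli strictly greater than 1? Yes.
Verdict: Invertible.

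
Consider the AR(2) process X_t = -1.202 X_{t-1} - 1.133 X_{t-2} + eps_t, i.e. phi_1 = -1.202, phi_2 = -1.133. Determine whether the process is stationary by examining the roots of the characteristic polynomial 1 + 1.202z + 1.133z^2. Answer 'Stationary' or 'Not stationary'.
\text{Not stationary}

The AR(p) characteristic polynomial is P(z) = 1 + 1.202z + 1.133z^2.
Stationarity requires all roots to lie outside the unit circle, i.e. |z| > 1 for every root.
Set 1 + (1.202) z + (1.133) z^2 = 0, i.e. a z^2 + b z + c = 0 with a = 1.133, b = 1.202, c = 1.
Discriminant D = b^2 - 4ac = (1.202)^2 - 4*(1.133)*1 = 1.444804 - (4.532) = -3.087196.
D < 0, so the roots are the complex-conjugate pair z = (-b +/- i sqrt(-D)) / (2a) = -0.5305 +/- 0.7754i.
For a conjugate pair |z|^2 = z * conj(z) = (product of roots) = c/a = 1/(1.133) = 0.882613, so |z| = sqrt(0.882613) = 0.9395 for both roots.
Moduli of all roots: 0.9395, 0.9395.
All moduli strictly greater than 1? No.
Verdict: Not stationary.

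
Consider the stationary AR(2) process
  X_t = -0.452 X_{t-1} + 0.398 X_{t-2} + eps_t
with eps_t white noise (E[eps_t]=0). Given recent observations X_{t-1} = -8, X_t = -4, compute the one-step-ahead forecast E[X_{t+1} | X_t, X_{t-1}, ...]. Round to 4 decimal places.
E[X_{t+1} \mid \mathcal F_t] = -1.3760

For an AR(p) model X_t = c + sum_i phi_i X_{t-i} + eps_t, the
one-step-ahead conditional mean is
  E[X_{t+1} | X_t, ...] = c + sum_i phi_i X_{t+1-i}.
Substitute known values:
  E[X_{t+1} | ...] = (-0.452) * (-4) + (0.398) * (-8)
                   = -1.3760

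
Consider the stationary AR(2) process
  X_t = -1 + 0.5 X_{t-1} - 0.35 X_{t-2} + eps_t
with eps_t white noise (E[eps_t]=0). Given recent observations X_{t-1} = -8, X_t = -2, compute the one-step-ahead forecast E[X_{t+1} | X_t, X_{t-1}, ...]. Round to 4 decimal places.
E[X_{t+1} \mid \mathcal F_t] = 0.8000

For an AR(p) model X_t = c + sum_i phi_i X_{t-i} + eps_t, the
one-step-ahead conditional mean is
  E[X_{t+1} | X_t, ...] = c + sum_i phi_i X_{t+1-i}.
Substitute known values:
  E[X_{t+1} | ...] = -1 + (0.5) * (-2) + (-0.35) * (-8)
                   = 0.8000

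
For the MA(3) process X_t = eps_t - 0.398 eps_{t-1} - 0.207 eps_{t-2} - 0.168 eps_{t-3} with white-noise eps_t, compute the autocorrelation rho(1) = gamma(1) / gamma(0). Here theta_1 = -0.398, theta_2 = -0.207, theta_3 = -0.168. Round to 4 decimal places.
\rho(1) = -0.2284

For an MA(q) process with theta_0 = 1, the autocovariance is
  gamma(k) = sigma^2 * sum_{i=0..q-k} theta_i * theta_{i+k},
and rho(k) = gamma(k) / gamma(0). Sigma^2 cancels.
  numerator   = (1)*(-0.398) + (-0.398)*(-0.207) + (-0.207)*(-0.168) = -0.280838.
  denominator = (1)^2 + (-0.398)^2 + (-0.207)^2 + (-0.168)^2 = 1.229477.
  rho(1) = -0.280838 / 1.229477 = -0.2284.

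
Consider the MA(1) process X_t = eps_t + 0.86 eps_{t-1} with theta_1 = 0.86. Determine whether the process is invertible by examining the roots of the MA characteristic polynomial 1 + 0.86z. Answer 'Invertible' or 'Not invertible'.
\text{Invertible}

The MA(q) characteristic polynomial is P(z) = 1 + 0.86z.
Invertibility requires all roots to lie outside the unit circle, i.e. |z| > 1 for every root.
This is linear in z: 1 + (0.86) z = 0  =>  z = -1/(0.86) = -1.162791,  |z| = 1.162791.
Moduli of all roots: 1.1628.
All moduli strictly greater than 1? Yes.
Verdict: Invertible.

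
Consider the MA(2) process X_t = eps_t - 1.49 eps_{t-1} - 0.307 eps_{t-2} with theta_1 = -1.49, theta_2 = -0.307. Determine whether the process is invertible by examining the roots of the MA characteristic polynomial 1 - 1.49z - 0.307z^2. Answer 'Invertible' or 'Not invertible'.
\text{Not invertible}

The MA(q) characteristic polynomial is P(z) = 1 - 1.49z - 0.307z^2.
Invertibility requires all roots to lie outside the unit circle, i.e. |z| > 1 for every root.
Set 1 + (-1.49) z + (-0.307) z^2 = 0, i.e. a z^2 + b z + c = 0 with a = -0.307, b = -1.49, c = 1.
Discriminant D = b^2 - 4ac = (-1.49)^2 - 4*(-0.307)*1 = 2.2201 - (-1.228) = 3.4481.
D >= 0, so the roots are real: z = (-b +/- sqrt(D)) / (2a) = (1.49 +/- 1.856906) / (-0.614).
  z_1 = (1.49 + 1.856906) / (-0.614) = -5.451,   |z_1| = 5.451.
  z_2 = (1.49 - 1.856906) / (-0.614) = 0.5976,   |z_2| = 0.5976.
Moduli of all roots: 5.4510, 0.5976.
All moduli strictly greater than 1? No.
Verdict: Not invertible.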